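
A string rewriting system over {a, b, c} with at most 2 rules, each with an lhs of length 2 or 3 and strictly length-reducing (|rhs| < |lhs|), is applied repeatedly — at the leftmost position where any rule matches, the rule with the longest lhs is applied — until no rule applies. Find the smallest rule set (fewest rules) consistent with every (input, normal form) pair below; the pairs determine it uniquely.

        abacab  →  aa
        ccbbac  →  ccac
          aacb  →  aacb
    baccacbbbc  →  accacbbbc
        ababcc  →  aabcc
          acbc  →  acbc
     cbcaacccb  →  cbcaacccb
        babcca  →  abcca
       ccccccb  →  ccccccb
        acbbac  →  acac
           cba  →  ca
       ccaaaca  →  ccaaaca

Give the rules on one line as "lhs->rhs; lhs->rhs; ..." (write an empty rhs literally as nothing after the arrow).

ba->a; cab->

  | abacab => aacab => aa
  | ccbbac => ccbac => ccac
  | aacb
  | baccacbbbc => accacbbbc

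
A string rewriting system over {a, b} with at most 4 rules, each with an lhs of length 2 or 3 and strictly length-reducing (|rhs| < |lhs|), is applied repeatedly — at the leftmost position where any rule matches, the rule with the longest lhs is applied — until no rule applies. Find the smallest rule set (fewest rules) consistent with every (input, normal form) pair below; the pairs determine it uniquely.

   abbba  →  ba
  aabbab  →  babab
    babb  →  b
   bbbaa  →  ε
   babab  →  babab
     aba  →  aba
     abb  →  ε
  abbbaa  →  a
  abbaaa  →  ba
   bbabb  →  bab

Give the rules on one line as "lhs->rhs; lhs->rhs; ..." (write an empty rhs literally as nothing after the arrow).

  | abbba => ba
  | aabbab => babab
  | babb => b
  | bbbaa => abaa => abb => ε

aa->b; aab->ba; abb->; bb->a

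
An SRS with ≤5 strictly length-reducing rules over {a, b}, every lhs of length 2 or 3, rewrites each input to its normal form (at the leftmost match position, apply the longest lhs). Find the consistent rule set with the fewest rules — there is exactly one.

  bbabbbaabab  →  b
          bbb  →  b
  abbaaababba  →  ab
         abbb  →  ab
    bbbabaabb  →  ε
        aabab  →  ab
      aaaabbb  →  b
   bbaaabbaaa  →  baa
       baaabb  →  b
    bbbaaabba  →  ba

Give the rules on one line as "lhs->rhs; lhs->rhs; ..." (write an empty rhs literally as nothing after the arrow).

aab->; bab->b; bb->; bba->b

  | bbabbbaabab => bbbbaabab => bbaabab => babab => bab => b
  | bbb => b
  | abbaaababba => abaababba => ababba => abba => ab
  | abbb => ab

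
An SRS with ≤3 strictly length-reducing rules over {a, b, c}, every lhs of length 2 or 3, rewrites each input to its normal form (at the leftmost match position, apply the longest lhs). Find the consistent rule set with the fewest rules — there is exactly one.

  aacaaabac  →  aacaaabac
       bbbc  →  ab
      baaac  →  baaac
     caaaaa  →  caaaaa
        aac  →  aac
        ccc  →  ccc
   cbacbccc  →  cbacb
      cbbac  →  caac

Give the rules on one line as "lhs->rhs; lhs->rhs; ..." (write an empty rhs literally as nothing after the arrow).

bb->a; bc->b

  | aacaaabac
  | bbbc => abc => ab
  | baaac
  | caaaaa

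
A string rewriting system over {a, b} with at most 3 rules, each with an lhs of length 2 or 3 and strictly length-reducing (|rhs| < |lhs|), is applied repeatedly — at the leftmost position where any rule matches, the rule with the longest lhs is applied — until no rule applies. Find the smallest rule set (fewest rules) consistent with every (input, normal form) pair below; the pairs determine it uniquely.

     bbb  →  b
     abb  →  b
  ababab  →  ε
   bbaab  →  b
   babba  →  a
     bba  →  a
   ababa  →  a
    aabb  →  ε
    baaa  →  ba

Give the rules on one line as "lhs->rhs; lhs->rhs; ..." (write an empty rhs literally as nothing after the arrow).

  | bbb => b
  | abb => b
  | ababab => abab => ab => ε
  | bbaab => aab => b

aa->; ab->; bb->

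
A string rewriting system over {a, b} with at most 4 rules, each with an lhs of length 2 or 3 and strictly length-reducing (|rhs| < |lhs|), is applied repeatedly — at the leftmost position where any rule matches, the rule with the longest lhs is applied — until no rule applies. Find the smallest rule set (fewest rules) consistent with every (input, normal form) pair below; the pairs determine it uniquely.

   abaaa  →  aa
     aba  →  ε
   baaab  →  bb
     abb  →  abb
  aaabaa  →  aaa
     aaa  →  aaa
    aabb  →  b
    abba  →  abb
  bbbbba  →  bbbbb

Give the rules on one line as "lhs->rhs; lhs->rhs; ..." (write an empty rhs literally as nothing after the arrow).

aab->; aba->; ba->b

  | abaaa => aa
  | aba => ε
  | baaab => baab => bab => bb
  | abb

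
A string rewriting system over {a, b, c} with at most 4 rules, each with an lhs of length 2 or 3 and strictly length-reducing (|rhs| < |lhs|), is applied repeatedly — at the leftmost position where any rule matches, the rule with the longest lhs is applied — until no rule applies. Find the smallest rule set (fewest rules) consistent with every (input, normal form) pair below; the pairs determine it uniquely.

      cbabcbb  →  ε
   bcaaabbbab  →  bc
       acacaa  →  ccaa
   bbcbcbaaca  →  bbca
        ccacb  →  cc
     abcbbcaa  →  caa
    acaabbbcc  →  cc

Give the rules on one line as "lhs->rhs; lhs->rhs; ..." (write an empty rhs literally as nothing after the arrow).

ab->c; ac->c; cb->

  | cbabcbb => abcbb => ccbb => cb => ε
  | bcaaabbbab => bcaacbbab => bcacbbab => bccbbab => bcbab => bab => bc
  | acacaa => cacaa => ccaa
  | bbcbcbaaca => bbcbaaca => bbaaca => bbaca => bbca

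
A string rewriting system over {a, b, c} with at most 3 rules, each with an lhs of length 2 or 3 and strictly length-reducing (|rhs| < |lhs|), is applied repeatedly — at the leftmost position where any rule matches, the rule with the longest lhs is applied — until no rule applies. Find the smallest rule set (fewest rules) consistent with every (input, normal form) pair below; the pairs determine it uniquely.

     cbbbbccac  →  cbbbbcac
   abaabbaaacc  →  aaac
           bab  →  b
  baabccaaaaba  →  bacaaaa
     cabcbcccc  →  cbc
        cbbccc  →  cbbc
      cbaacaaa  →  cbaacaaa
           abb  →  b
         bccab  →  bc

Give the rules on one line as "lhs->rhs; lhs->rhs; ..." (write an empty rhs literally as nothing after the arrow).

  | cbbbbccac => cbbbbcac
  | abaabbaaacc => aabbaaacc => abaaacc => aaacc => aaac
  | bab => b
  | baabccaaaaba => baccaaaaba => bacaaaaba => bacaaaa

ab->; cc->c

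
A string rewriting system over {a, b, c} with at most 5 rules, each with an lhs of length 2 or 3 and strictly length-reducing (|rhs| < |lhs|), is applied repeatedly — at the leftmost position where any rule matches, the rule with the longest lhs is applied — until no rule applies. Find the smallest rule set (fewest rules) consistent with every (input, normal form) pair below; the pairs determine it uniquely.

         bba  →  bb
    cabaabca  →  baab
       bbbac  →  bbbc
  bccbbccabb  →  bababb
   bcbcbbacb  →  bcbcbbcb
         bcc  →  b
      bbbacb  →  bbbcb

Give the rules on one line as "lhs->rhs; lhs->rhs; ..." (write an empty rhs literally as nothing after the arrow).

bba->bb; ca->; cc->; ccb->a

  | bba => bb
  | cabaabca => baabca => baab
  | bbbac => bbbc
  | bccbbccabb => babccabb => bababb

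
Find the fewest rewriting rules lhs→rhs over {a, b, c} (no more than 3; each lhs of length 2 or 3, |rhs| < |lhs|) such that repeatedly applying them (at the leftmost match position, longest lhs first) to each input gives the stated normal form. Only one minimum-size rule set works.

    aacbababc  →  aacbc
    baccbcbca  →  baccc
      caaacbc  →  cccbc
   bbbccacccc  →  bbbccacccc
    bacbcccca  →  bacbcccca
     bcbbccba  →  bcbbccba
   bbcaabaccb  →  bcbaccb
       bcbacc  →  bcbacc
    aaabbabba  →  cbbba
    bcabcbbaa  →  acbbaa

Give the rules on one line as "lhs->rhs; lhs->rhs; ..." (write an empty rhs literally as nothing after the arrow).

aaa->c; ab->; bca->aa

  | aacbababc => aacbabc => aacbc
  | baccbcbca => baccbcaa => baccaaa => baccc
  | caaacbc => cccbc
  | bbbccacccc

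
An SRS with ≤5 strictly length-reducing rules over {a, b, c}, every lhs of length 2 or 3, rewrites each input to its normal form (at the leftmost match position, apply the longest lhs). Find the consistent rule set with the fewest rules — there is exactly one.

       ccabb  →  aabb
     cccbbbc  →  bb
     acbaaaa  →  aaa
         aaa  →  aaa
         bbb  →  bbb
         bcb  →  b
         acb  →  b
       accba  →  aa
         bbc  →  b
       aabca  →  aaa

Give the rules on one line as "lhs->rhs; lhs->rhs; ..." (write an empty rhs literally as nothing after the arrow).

  | ccabb => aabb
  | cccbbbc => acbbbc => bbbc => bb
  | acbaaaa => baaaa => aaa
  | aaa

acb->b; ba->; bc->; cc->a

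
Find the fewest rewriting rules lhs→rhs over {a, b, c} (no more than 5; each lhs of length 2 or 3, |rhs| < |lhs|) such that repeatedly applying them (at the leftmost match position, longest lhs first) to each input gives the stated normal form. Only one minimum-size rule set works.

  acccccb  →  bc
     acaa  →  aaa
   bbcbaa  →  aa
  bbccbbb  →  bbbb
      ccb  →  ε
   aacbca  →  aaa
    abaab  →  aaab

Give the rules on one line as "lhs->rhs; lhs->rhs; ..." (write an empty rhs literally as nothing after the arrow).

  | acccccb => bcccb => bc
  | acaa => aaa
  | bbcbaa => bbcaa => bbaa => baa => aa
  | bbccbbb => bbbb

acc->b; ba->a; ca->a; ccb->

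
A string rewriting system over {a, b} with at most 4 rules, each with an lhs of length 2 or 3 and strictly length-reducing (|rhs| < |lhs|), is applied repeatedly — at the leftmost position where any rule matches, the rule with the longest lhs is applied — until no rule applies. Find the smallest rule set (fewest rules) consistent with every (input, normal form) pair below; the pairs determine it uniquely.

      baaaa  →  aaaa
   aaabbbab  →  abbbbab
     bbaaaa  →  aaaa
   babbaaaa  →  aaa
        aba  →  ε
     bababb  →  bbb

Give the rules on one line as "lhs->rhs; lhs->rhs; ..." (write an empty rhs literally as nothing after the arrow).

  | baaaa => aaaa
  | aaabbbab => abbbbab
  | bbaaaa => baaaa => aaaa
  | babbaaaa => babaaaa => baaa => aaa

aab->bb; aba->; baa->aa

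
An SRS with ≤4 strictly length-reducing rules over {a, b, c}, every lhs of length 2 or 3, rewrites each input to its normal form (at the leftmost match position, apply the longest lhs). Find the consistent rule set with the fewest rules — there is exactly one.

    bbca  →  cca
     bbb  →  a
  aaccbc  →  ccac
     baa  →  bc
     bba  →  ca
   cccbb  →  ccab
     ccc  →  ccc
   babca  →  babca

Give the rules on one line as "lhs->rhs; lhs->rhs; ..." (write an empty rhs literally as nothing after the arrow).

aa->c; bb->c; cb->a

  | bbca => cca
  | bbb => cb => a
  | aaccbc => cccbc => ccac
  | baa => bc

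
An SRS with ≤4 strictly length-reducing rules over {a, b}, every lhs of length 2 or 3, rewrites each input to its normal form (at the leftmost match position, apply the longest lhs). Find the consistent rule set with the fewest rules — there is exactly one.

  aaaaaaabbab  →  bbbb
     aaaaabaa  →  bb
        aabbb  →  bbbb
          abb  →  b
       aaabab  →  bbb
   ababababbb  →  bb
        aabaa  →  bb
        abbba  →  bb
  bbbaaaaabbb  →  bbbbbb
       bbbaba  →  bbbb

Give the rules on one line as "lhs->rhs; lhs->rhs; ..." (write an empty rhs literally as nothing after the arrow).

aa->b; ab->; ba->b

  | aaaaaaabbab => baaaaabbab => baaaabbab => baaabbab => baabbab => babbab => bbbab => bbbb
  | aaaaabaa => baaabaa => baabaa => babaa => bbaa => bba => bb
  | aabbb => bbbb
  | abb => b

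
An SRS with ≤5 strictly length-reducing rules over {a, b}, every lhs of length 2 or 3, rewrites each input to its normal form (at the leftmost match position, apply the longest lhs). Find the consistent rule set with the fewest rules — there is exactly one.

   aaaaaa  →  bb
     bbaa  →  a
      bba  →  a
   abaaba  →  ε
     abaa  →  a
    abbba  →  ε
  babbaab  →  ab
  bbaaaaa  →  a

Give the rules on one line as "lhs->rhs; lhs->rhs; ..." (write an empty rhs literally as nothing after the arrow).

  | aaaaaa => bbaaa => baaa => aaa => bb
  | bbaa => baa => aa => a
  | bba => ba => a
  | abaaba => aba => ε

aa->a; aaa->bb; aba->; ba->a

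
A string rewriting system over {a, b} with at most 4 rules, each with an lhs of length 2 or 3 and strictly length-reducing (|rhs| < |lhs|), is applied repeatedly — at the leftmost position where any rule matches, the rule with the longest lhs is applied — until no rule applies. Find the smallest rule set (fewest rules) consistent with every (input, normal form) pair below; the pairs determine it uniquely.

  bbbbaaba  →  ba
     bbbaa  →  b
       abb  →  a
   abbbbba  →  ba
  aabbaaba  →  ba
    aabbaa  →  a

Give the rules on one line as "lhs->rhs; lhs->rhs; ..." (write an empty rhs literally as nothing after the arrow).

aa->; ab->b; bb->a

  | bbbbaaba => abbaaba => bbaaba => aaaba => aba => ba
  | bbbaa => abaa => baa => b
  | abb => bb => a
  | abbbbba => bbbbba => abbba => bbba => aba => ba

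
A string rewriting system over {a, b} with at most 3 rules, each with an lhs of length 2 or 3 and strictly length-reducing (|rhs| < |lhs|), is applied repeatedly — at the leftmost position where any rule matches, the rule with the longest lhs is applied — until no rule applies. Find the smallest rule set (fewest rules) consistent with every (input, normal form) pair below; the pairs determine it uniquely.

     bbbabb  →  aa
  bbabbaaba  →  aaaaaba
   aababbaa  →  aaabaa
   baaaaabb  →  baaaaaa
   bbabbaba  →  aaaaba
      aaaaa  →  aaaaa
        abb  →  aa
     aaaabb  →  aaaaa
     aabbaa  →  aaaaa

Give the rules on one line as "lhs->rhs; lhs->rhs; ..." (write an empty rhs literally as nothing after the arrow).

bab->a; bb->a; bbb->

  | bbbabb => abb => aa
  | bbabbaaba => aabbaaba => aaaaaba
  | aababbaa => aaabaa
  | baaaaabb => baaaaaa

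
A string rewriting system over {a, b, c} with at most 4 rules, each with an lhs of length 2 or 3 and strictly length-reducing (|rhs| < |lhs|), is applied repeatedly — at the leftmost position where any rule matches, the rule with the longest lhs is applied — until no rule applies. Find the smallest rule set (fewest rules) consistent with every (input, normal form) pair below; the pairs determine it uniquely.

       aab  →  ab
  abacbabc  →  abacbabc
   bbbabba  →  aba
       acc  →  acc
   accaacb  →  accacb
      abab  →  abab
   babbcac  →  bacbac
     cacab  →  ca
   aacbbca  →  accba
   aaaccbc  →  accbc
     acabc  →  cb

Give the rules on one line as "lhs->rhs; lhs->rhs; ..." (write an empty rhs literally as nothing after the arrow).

  | aab => ab
  | abacbabc
  | bbbabba => ababba => abaaa => abaa => aba
  | acc

aa->a; aca->b; bb->a; bbc->cb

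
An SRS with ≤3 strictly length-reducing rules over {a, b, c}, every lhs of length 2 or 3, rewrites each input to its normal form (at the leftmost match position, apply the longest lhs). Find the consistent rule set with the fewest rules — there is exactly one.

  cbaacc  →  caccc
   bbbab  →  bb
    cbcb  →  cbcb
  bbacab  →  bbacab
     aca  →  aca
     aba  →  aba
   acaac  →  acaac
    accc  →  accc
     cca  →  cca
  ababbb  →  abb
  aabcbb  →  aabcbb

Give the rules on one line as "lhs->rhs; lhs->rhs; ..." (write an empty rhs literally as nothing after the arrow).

baa->ac; bab->

  | cbaacc => caccc
  | bbbab => bb
  | cbcb
  | bbacab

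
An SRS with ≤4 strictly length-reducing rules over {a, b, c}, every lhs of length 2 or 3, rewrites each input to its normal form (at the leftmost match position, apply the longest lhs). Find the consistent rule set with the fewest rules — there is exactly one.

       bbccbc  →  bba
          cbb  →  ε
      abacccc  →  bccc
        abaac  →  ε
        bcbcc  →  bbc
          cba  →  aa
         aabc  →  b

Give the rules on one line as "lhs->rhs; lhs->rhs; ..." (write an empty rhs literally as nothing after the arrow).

ab->; ac->b; cb->a

  | bbccbc => bbcac => bbcb => bba
  | cbb => ab => ε
  | abacccc => acccc => bccc
  | abaac => aac => ab => ε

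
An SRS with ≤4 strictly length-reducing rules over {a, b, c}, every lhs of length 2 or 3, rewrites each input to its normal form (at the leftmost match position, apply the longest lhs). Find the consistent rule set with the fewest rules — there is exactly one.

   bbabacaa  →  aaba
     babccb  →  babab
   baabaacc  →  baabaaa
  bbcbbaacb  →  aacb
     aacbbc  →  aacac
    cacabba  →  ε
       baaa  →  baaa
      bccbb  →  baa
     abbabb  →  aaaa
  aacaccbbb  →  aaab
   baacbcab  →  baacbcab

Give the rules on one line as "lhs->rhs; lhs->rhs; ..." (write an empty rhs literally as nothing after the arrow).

  | bbabacaa => aabacaa => aaba
  | babccb => babab
  | baabaacc => baabaaa
  | bbcbbaacb => acbbaacb => acaaacb => aacb

bb->a; caa->; cc->a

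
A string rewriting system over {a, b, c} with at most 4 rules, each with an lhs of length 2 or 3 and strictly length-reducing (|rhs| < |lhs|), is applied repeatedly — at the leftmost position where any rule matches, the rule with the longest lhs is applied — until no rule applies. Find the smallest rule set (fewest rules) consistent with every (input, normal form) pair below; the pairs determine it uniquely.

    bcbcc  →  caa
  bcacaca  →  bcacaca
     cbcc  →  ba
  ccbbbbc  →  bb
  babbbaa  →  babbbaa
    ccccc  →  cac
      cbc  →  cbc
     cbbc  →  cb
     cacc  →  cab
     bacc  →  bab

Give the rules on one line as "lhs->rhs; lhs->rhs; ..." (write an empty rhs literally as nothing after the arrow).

bbc->b; bcc->ca; cc->b; ccb->

  | bcbcc => bcca => caa
  | bcacaca
  | cbcc => cca => ba
  | ccbbbbc => bbbc => bb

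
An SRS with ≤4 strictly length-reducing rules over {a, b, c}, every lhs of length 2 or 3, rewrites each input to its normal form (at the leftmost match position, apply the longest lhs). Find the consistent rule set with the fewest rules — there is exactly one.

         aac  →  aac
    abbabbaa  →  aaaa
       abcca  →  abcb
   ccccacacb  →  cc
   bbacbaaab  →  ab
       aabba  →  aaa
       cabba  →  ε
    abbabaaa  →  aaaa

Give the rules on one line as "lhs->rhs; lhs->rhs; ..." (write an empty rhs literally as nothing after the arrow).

  | aac
  | abbabbaa => aabbaa => aaaa
  | abcca => abcb
  | ccccacacb => cccbcacb => cccbbcb => cccab => ccbb => cc

ba->; bb->; bbc->a; ca->b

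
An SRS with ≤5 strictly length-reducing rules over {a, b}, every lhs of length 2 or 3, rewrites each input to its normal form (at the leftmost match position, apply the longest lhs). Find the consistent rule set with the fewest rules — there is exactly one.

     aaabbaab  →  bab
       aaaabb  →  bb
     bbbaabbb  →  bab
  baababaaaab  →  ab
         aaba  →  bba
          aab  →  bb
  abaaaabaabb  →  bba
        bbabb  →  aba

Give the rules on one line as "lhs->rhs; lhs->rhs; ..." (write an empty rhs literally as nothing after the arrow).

  | aaabbaab => babbaab => bbaaab => bab
  | aaaabb => baabb => bb
  | bbbaabbb => abaabbb => abbb => bab
  | baababaaaab => babaaaab => baaab => ab

aa->b; abb->ba; baa->; bbb->ab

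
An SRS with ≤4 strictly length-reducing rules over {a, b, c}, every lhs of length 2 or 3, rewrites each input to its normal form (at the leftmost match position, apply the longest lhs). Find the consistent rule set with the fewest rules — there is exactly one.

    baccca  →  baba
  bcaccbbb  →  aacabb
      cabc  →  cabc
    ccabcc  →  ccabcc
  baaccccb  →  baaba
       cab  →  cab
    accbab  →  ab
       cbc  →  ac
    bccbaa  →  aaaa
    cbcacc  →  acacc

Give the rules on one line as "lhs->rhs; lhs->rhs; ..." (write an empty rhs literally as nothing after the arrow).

  | baccca => baba
  | bcaccbbb => aaccbbb => aacabb
  | cabc
  | ccabcc

bca->aa; caa->; cb->a; ccc->b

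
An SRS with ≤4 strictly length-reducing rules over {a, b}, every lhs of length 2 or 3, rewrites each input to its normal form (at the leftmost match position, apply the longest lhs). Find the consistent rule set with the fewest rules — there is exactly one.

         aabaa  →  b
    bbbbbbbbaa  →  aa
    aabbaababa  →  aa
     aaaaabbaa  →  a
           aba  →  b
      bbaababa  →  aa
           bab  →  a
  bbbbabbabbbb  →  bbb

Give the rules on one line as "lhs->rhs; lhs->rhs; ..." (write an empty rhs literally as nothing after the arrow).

  | aabaa => aba => b
  | bbbbbbbbaa => bbbbbbbaa => bbbbbbaa => bbbbbaa => bbbbaa => bbbaa => bbaa => baa => aa
  | aabbaababa => abaaababa => baababa => aababa => abba => baa => aa
  | aaaaabbaa => aaaabaaa => aaabaa => aaba => ab => a

ab->a; aba->b; abb->ba; ba->a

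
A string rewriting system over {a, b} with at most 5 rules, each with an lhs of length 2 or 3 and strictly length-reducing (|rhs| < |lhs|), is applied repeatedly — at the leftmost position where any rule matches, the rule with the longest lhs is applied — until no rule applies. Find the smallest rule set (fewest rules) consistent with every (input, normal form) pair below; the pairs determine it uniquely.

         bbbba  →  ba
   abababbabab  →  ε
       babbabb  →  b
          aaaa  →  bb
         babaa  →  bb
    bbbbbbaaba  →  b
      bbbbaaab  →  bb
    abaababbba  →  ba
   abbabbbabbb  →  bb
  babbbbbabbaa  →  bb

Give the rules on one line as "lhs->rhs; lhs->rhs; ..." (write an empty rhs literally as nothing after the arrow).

  | bbbba => bbaa => aaa => ba
  | abababbabab => ababbabab => abbabab => abab => ab => ε
  | babbabb => babb => b
  | aaaa => baa => bb

aa->b; ab->; abb->; bba->aa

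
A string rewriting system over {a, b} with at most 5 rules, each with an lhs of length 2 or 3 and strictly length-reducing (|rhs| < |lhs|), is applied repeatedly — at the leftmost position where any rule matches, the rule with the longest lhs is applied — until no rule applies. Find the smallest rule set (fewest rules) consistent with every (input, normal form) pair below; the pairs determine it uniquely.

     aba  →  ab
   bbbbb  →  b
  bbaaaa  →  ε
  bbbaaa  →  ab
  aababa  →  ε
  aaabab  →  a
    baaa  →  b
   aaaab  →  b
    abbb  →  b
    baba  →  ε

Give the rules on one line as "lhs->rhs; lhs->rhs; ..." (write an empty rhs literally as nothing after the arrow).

  | aba => ab
  | bbbbb => abbb => aab => b
  | bbaaaa => aaaaa => aaaa => aaa => aa => ε
  | bbbaaa => abaaa => abaa => aba => ab

aa->; aaa->aa; ba->b; bb->a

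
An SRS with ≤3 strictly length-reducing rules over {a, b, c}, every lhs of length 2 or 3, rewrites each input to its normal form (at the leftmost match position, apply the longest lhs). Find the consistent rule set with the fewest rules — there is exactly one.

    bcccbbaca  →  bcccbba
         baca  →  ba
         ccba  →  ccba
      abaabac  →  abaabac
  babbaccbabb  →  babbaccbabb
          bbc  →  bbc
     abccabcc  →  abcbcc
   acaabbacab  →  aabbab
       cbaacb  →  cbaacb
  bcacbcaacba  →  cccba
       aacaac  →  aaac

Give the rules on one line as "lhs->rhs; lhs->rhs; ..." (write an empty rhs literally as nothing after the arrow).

  | bcccbbaca => bcccbba
  | baca => ba
  | ccba
  | abaabac

bca->c; ca->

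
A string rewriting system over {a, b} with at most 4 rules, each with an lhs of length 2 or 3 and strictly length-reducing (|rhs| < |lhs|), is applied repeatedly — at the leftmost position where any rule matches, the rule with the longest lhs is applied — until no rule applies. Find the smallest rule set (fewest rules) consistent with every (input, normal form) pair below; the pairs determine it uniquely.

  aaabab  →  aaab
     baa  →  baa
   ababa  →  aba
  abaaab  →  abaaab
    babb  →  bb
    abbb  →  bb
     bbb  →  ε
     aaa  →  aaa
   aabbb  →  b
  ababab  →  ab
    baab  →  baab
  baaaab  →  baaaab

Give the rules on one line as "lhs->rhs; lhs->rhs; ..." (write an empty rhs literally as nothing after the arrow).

abb->b; bab->b; bbb->

  | aaabab => aaab
  | baa
  | ababa => aba
  | abaaab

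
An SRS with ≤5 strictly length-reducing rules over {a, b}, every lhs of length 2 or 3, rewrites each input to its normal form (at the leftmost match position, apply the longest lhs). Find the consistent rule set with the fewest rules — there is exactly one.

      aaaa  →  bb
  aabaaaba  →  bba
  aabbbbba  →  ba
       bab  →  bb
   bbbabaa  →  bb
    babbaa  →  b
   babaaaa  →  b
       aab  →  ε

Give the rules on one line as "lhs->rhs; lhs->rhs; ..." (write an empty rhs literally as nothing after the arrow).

aa->b; aab->; ab->b; bbb->

  | aaaa => baa => bb
  | aabaaaba => aaaba => baba => bba
  | aabbbbba => bbbba => ba
  | bab => bb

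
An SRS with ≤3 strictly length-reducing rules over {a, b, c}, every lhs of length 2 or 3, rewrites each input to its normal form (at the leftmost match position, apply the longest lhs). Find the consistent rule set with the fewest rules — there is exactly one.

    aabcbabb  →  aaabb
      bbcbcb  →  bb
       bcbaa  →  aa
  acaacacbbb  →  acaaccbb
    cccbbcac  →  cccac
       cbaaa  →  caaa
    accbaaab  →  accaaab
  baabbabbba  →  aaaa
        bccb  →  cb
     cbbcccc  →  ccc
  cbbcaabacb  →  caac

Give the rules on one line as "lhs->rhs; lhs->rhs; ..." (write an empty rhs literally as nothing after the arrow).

acb->c; ba->a; bc->

  | aabcbabb => aababb => aaabb
  | bbcbcb => bbcb => bb
  | bcbaa => baa => aa
  | acaacacbbb => acaaccbb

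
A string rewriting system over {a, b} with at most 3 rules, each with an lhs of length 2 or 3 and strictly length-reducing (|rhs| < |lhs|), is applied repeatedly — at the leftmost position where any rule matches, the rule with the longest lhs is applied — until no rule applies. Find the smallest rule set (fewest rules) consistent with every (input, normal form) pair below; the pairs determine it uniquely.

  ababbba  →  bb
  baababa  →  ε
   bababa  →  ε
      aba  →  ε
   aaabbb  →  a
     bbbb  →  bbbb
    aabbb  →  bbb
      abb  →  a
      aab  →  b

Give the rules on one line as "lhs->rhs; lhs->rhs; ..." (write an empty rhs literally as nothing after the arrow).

aa->; ab->a; ba->

  | ababbba => aabbba => bbba => bb
  | baababa => ababa => aaba => ba => ε
  | bababa => baba => ba => ε
  | aba => aa => ε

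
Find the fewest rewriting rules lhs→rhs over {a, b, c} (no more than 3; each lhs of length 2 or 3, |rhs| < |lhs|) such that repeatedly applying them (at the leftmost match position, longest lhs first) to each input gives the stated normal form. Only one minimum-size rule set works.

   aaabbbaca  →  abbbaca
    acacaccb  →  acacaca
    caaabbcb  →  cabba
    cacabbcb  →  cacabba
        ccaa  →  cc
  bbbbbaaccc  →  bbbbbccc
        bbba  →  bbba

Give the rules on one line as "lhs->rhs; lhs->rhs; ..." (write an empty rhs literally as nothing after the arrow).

  | aaabbbaca => abbbaca
  | acacaccb => acacaca
  | caaabbcb => cabbcb => cabba
  | cacabbcb => cacabba

aa->; cb->a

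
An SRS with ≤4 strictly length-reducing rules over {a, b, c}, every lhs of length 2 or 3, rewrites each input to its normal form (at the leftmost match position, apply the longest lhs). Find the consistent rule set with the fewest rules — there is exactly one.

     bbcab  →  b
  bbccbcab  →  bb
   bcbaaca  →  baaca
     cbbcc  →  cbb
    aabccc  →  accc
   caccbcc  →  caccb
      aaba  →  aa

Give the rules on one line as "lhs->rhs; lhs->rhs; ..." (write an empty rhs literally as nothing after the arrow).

  | bbcab => bab => b
  | bbccbcab => bbbcab => bbab => bb
  | bcbaaca => baaca
  | cbbcc => cbb

ab->; bc->; bcc->b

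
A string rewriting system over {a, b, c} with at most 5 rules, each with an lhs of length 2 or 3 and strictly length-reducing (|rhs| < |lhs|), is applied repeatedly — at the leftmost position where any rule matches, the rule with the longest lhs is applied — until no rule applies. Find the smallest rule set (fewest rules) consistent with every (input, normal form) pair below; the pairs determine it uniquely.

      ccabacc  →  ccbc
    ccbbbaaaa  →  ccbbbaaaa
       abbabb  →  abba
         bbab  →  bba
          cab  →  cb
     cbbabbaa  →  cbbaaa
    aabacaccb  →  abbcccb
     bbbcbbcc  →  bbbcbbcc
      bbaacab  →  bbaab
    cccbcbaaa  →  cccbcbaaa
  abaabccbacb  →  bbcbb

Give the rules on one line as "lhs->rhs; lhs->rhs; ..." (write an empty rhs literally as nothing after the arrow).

aba->bb; ac->; bab->ba; ca->c

  | ccabacc => ccbacc => ccbc
  | ccbbbaaaa
  | abbabb => abbab => abba
  | bbab => bba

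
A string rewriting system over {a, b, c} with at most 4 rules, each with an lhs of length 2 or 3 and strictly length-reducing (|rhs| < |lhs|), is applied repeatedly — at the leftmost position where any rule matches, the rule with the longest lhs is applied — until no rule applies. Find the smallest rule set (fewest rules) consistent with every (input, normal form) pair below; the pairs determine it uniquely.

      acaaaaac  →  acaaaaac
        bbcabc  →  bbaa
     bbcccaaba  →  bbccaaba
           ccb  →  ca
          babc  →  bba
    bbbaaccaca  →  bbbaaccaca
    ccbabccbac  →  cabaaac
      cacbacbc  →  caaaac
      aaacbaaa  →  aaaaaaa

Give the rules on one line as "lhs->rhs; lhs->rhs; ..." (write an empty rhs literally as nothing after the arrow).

abc->ba; cb->a; ccc->cc

  | acaaaaac
  | bbcabc => bbcba => bbaa
  | bbcccaaba => bbccaaba
  | ccb => ca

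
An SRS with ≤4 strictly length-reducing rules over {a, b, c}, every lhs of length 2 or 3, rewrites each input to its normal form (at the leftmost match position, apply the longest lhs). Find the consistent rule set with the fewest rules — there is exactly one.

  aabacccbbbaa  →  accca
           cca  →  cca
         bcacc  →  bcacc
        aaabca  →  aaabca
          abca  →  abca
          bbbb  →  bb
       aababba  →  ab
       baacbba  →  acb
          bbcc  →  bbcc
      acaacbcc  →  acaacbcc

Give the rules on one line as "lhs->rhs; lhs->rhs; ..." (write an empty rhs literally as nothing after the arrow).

aba->; ba->; bbb->b

  | aabacccbbbaa => acccbbbaa => acccbaa => accca
  | cca
  | bcacc
  | aaabca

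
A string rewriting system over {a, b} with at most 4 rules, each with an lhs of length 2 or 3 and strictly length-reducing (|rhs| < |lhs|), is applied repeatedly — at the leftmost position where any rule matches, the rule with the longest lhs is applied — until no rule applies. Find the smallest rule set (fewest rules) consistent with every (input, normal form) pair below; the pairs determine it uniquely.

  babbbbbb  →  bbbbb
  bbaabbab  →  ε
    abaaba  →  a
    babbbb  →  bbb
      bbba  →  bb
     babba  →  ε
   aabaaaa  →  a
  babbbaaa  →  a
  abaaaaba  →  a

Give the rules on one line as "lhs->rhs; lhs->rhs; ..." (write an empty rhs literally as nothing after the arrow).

  | babbbbbb => bbbbb
  | bbaabbab => babbab => bab => ε
  | abaaba => aaba => aba => a
  | babbbb => bbb

aa->a; ba->; bab->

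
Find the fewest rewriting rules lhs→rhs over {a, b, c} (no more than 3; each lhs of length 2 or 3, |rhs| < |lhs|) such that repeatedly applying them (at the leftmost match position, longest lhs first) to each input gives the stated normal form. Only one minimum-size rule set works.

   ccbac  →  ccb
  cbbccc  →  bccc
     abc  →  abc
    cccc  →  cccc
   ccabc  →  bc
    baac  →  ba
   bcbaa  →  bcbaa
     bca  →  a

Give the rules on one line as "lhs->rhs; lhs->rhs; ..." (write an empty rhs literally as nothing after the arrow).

  | ccbac => ccb
  | cbbccc => caccc => bccc
  | abc
  | cccc

ac->; bb->a; ca->b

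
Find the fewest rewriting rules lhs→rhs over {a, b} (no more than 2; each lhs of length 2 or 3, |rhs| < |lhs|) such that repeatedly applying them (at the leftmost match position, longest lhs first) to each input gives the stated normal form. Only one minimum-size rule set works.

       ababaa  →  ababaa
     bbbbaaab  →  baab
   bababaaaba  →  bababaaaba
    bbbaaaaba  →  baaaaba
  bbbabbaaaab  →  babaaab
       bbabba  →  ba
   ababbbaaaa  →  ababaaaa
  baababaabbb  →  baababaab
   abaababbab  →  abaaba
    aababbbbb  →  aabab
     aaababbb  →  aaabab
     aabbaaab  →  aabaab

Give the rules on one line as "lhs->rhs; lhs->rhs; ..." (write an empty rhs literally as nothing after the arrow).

  | ababaa
  | bbbbaaab => bbaaab => baab
  | bababaaaba
  | bbbaaaaba => baaaaba

bb->; bba->b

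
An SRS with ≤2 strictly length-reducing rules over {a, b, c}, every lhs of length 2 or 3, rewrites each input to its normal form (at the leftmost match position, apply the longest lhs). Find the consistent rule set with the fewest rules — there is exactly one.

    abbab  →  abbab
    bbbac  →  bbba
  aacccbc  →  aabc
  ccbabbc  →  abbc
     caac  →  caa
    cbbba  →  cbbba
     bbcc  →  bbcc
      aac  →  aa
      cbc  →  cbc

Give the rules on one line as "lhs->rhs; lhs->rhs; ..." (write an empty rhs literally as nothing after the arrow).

ac->a; ccb->

  | abbab
  | bbbac => bbba
  | aacccbc => aaccbc => aacbc => aabc
  | ccbabbc => abbc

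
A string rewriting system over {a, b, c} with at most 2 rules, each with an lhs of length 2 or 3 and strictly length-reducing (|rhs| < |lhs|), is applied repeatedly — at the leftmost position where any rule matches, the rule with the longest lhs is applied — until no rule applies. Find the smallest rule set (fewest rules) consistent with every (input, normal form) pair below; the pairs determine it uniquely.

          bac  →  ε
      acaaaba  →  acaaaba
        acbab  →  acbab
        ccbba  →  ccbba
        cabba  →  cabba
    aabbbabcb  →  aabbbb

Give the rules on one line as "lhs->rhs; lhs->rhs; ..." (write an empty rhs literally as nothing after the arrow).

  | bac => ε
  | acaaaba
  | acbab
  | ccbba

abc->; bac->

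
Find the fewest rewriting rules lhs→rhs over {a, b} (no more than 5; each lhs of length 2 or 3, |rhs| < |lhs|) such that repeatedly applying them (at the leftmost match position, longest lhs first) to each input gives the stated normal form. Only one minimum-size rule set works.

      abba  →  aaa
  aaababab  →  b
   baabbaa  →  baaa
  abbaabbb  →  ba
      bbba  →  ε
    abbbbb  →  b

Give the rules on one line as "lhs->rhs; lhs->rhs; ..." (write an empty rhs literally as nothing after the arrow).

aab->ba; aba->; bab->; bb->a

  | abba => aaa
  | aaababab => abaabab => abab => b
  | baabbaa => bbabaa => aabaa => baaa
  | abbaabbb => aaaabbb => aababb => baabb => bbab => aab => ba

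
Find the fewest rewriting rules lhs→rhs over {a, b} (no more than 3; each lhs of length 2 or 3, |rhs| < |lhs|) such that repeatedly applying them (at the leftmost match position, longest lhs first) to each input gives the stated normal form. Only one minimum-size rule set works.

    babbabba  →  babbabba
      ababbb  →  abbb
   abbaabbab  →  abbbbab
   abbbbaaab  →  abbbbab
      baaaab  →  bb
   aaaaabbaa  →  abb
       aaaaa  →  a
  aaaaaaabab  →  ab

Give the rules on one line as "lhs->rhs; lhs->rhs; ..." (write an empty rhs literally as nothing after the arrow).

  | babbabba
  | ababbb => abbb
  | abbaabbab => abbbbab
  | abbbbaaab => abbbbab

aa->; aba->a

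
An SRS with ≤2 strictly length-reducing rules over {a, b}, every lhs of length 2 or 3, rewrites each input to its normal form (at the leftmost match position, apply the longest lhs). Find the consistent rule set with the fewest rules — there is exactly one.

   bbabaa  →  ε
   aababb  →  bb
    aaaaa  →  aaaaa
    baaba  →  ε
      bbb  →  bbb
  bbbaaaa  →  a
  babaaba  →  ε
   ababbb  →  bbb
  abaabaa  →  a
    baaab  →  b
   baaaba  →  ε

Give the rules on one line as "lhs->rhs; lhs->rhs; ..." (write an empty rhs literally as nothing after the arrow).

  | bbabaa => bbaa => ba => ε
  | aababb => ababb => babb => bb
  | aaaaa
  | baaba => aba => ba => ε

ab->b; ba->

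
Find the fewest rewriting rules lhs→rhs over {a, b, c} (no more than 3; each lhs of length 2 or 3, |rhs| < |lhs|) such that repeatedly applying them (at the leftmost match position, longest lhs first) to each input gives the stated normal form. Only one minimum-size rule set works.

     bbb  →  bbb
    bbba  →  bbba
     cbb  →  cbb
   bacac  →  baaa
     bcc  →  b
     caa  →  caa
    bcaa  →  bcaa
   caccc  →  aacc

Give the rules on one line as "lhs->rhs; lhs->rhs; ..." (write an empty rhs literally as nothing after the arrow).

  | bbb
  | bbba
  | cbb
  | bacac => baaa

bcc->b; cac->aa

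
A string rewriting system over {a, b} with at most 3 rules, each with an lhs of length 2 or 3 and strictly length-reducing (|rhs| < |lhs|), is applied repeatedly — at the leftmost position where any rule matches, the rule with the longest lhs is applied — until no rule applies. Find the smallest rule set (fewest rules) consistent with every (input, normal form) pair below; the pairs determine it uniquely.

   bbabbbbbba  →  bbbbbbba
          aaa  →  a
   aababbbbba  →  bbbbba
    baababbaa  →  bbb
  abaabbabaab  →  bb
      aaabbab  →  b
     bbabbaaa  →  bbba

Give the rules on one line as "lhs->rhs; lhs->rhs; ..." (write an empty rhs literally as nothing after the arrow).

  | bbabbbbbba => bbbbbbba
  | aaa => a
  | aababbbbba => babbbbba => bbbbba
  | baababbaa => bbabbaa => bbbaa => bbb

aa->; ab->a; bab->b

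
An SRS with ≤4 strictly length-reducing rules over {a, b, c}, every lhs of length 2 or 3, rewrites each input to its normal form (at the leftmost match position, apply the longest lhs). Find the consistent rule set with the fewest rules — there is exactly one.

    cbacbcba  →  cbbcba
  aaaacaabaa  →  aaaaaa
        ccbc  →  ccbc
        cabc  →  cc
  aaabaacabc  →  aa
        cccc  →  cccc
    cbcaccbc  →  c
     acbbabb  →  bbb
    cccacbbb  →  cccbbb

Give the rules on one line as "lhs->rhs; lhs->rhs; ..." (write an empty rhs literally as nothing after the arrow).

ab->; ac->; bcc->aa

  | cbacbcba => cbbcba
  | aaaacaabaa => aaaaabaa => aaaaaa
  | ccbc
  | cabc => cc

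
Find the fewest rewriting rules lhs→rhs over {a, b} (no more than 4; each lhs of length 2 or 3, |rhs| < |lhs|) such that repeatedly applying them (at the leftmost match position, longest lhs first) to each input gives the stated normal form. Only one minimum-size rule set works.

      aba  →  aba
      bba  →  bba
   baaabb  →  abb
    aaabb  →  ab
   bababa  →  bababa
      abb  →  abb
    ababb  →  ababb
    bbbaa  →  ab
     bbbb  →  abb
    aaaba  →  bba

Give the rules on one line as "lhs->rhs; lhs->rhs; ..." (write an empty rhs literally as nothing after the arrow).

aa->; aaa->b; bbb->ab

  | aba
  | bba
  | baaabb => bbbb => abb
  | aaabb => bbb => ab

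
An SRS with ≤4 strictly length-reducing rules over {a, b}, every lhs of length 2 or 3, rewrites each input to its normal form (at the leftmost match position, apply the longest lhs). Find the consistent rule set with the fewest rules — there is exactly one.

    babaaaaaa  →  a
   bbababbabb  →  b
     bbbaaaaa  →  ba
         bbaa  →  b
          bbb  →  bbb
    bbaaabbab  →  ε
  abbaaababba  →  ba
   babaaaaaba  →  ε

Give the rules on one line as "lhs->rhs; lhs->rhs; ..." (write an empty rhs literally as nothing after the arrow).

aa->a; aba->; baa->; bab->

  | babaaaaaa => aaaaaa => aaaaa => aaaa => aaa => aa => a
  | bbababbabb => babbabb => babb => b
  | bbbaaaaa => bbaaa => ba
  | bbaa => b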